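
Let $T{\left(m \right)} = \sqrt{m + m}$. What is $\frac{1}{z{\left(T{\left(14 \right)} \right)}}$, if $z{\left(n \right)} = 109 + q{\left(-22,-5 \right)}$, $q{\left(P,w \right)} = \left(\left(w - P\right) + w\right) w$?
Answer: $\frac{1}{49} \approx 0.020408$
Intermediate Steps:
$T{\left(m \right)} = \sqrt{2} \sqrt{m}$ ($T{\left(m \right)} = \sqrt{2 m} = \sqrt{2} \sqrt{m}$)
$q{\left(P,w \right)} = w \left(- P + 2 w\right)$ ($q{\left(P,w \right)} = \left(- P + 2 w\right) w = w \left(- P + 2 w\right)$)
$z{\left(n \right)} = 49$ ($z{\left(n \right)} = 109 - 5 \left(\left(-1\right) \left(-22\right) + 2 \left(-5\right)\right) = 109 - 5 \left(22 - 10\right) = 109 - 60 = 49$)
$\frac{1}{z{\left(T{\left(14 \right)} \right)}} = \frac{1}{49}$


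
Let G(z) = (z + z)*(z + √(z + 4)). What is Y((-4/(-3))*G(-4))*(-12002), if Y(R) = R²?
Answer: -196640768/9 ≈ -2.1849e+7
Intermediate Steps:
G(z) = 2*z*(z + √(4 + z)) (G(z) = (2*z)*(z + √(4 + z)) = 2*z*(z + √(4 + z)))
Y((-4/(-3))*G(-4))*(-12002) = ((-4/(-3))*(2*(-4)*(-4 + √(4 - 4))))²*(-12002) = ((-4*(-⅓))*(2*(-4)*(-4 + √0)))²*(-12002) = (4*(2*(-4)*(-4 + 0))/3)²*(-12002) = (4*(2*(-4)*(-4))/3)²*(-12002) = ((4/3)*32)²*(-12002) = (128/3)²*(-12002) = (16384/9)*(-12002) = -196640768/9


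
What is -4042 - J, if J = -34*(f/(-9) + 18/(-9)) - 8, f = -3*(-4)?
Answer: -12442/3 ≈ -4147.3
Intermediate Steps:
f = 12
J = 316/3 (J = -34*(12/(-9) + 18/(-9)) - 8 = -34*(12*(-⅑) + 18*(-⅑)) - 8 = -34*(-4/3 - 2) - 8 = -34*(-10/3) - 8 = 340/3 - 8 = 316/3 ≈ 105.33)
-4042 - J = -4042 - 1*316/3 = -4042 - 316/3 = -12442/3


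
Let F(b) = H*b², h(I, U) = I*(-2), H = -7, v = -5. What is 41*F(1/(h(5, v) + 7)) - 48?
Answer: -719/9 ≈ -79.889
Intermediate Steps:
h(I, U) = -2*I
F(b) = -7*b²
41*F(1/(h(5, v) + 7)) - 48 = 41*(-7/(-2*5 + 7)²) - 48 = 41*(-7/(-10 + 7)²) - 48 = 41*(-7*(1/(-3))²) - 48 = 41*(-7*(-⅓)²) - 48 = 41*(-7*⅑) - 48 = 41*(-7/9) - 48 = -287/9 - 48 = -719/9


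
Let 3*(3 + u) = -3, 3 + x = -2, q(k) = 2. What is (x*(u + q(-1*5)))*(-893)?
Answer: -8930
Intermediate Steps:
x = -5 (x = -3 - 2 = -5)
u = -4 (u = -3 + (⅓)*(-3) = -3 - 1 = -4)
(x*(u + q(-1*5)))*(-893) = -5*(-4 + 2)*(-893) = -5*(-2)*(-893) = 10*(-893) = -8930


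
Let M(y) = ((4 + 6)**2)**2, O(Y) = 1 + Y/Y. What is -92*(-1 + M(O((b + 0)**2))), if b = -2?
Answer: -919908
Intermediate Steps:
O(Y) = 2 (O(Y) = 1 + 1 = 2)
M(y) = 10000 (M(y) = (10**2)**2 = 100**2 = 10000)
-92*(-1 + M(O((b + 0)**2))) = -92*(-1 + 10000) = -92*9999 = -919908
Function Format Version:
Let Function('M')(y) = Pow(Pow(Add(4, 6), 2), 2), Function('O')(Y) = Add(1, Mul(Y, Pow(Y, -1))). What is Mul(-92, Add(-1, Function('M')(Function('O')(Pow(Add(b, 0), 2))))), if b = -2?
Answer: -919908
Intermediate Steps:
Function('O')(Y) = 2 (Function('O')(Y) = Add(1, 1) = 2)
Function('M')(y) = 10000 (Function('M')(y) = Pow(Pow(10, 2), 2) = Pow(100, 2) = 10000)
Mul(-92, Add(-1, Function('M')(Function('O')(Pow(Add(b, 0), 2))))) = Mul(-92, Add(-1, 10000)) = Mul(-92, 9999) = -919908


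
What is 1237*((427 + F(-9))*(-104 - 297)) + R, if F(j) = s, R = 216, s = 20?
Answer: -221728323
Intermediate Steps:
F(j) = 20
1237*((427 + F(-9))*(-104 - 297)) + R = 1237*((427 + 20)*(-104 - 297)) + 216 = 1237*(447*(-401)) + 216 = 1237*(-179247) + 216 = -221728539 + 216 = -221728323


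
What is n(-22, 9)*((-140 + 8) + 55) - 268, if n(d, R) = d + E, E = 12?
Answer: 502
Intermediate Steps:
n(d, R) = 12 + d (n(d, R) = d + 12 = 12 + d)
n(-22, 9)*((-140 + 8) + 55) - 268 = (12 - 22)*((-140 + 8) + 55) - 268 = -10*(-132 + 55) - 268 = -10*(-77) - 268 = 770 - 268 = 502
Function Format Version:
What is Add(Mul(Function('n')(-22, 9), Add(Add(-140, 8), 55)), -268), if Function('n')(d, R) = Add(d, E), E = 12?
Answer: 502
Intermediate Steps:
Function('n')(d, R) = Add(12, d) (Function('n')(d, R) = Add(d, 12) = Add(12, d))
Add(Mul(Function('n')(-22, 9), Add(Add(-140, 8), 55)), -268) = Add(Mul(Add(12, -22), Add(Add(-140, 8), 55)), -268) = Add(Mul(-10, Add(-132, 55)), -268) = Add(Mul(-10, -77), -268) = Add(770, -268) = 502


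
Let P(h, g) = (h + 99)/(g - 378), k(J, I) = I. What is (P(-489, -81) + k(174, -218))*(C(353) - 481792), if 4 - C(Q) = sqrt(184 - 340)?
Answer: 1778547168/17 + 66448*I*sqrt(39)/153 ≈ 1.0462e+8 + 2712.2*I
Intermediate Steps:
C(Q) = 4 - 2*I*sqrt(39) (C(Q) = 4 - sqrt(184 - 340) = 4 - sqrt(-156) = 4 - 2*I*sqrt(39))
P(h, g) = (99 + h)/(-378 + g)
(P(-489, -81) + k(174, -218))*(C(353) - 481792) = ((99 - 489)/(-378 - 81) - 218)*((4 - 2*I*sqrt(39)) - 481792) = (-390/(-459) - 218)*(-481788 - 2*I*sqrt(39)) = (-1/459*(-390) - 218)*(-481788 - 2*I*sqrt(39)) = (130/153 - 218)*(-481788 - 2*I*sqrt(39)) = -33224*(-481788 - 2*I*sqrt(39))/153 = 1778547168/17 + 66448*I*sqrt(39)/153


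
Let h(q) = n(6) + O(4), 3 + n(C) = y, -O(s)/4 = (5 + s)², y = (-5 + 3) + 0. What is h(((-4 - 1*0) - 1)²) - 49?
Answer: -378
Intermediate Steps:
y = -2 (y = -2 + 0 = -2)
O(s) = -4*(5 + s)²
n(C) = -5 (n(C) = -3 - 2 = -5)
h(q) = -329 (h(q) = -5 - 4*(5 + 4)² = -5 - 4*9² = -5 - 4*81 = -5 - 324 = -329)
h(((-4 - 1*0) - 1)²) - 49 = -329 - 49 = -378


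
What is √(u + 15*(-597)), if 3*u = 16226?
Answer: I*√31917/3 ≈ 59.551*I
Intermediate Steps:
u = 16226/3 (u = (⅓)*16226 = 16226/3 ≈ 5408.7)
√(u + 15*(-597)) = √(16226/3 + 15*(-597)) = √(16226/3 - 8955) = √(-10639/3) = I*√31917/3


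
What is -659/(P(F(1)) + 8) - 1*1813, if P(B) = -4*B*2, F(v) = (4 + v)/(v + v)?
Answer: -21097/12 ≈ -1758.1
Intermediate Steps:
F(v) = (4 + v)/(2*v) (F(v) = (4 + v)/((2*v)) = (4 + v)*(1/(2*v)) = (4 + v)/(2*v))
P(B) = -8*B
-659/(P(F(1)) + 8) - 1*1813 = -659/(-4*(4 + 1)/1 + 8) - 1*1813 = -659/(-4*5 + 8) - 1813 = -659/(-8*5/2 + 8) - 1813 = -659/(-20 + 8) - 1813 = -659/(-12) - 1813 = -1/12*(-659) - 1813 = 659/12 - 1813 = -21097/12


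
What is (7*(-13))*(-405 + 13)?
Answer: 35672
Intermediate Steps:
(7*(-13))*(-405 + 13) = -91*(-392) = 35672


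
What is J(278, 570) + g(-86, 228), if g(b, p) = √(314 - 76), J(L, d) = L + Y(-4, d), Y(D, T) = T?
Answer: 848 + √238 ≈ 863.43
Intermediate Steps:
J(L, d) = L + d
g(b, p) = √238
J(278, 570) + g(-86, 228) = (278 + 570) + √238 = 848 + √238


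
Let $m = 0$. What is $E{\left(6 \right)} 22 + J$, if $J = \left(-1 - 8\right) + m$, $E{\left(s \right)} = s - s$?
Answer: $-9$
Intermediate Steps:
$E{\left(s \right)} = 0$
$J = -9$ ($J = \left(-1 - 8\right) + 0 = -9 + 0 = -9$)
$E{\left(6 \right)} 22 + J = 0 \cdot 22 - 9 = 0 - 9 = -9$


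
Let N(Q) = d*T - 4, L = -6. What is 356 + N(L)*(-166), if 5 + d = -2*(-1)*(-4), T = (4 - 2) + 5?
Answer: 16126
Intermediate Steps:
T = 7 (T = 2 + 5 = 7)
d = -13 (d = -5 - 2*(-1)*(-4) = -5 + 2*(-4) = -5 - 8 = -13)
N(Q) = -95 (N(Q) = -13*7 - 4 = -91 - 4 = -95)
356 + N(L)*(-166) = 356 - 95*(-166) = 356 + 15770 = 16126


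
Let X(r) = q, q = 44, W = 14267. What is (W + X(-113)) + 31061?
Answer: 45372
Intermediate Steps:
X(r) = 44
(W + X(-113)) + 31061 = (14267 + 44) + 31061 = 14311 + 31061 = 45372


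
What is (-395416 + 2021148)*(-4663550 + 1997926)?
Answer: -4333590236768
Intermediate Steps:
(-395416 + 2021148)*(-4663550 + 1997926) = 1625732*(-2665624) = -4333590236768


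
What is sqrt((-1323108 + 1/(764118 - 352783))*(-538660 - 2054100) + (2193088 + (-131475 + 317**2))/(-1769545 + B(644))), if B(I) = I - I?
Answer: sqrt(72699622654699245079071388940577890)/145575158515 ≈ 1.8522e+6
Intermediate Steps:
B(I) = 0
sqrt((-1323108 + 1/(764118 - 352783))*(-538660 - 2054100) + (2193088 + (-131475 + 317**2))/(-1769545 + B(644))) = sqrt((-1323108 + 1/(764118 - 352783))*(-538660 - 2054100) + (2193088 + (-131475 + 317**2))/(-1769545 + 0)) = sqrt((-1323108 + 1/411335)*(-2592760) + (2193088 + (-131475 + 100489))/(-1769545)) = sqrt((-1323108 + 1/411335)*(-2592760) + (2193088 - 30986)*(-1/1769545)) = sqrt(-544240629179/411335*(-2592760) + 2162102*(-1/1769545)) = sqrt(282217066742028808/82267 - 2162102/1769545) = sqrt(499395799367845497407126/145575158515) = sqrt(72699622654699245079071388940577890)/145575158515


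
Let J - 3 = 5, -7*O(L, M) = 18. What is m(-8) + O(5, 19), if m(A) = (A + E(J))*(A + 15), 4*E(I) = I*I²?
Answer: 5862/7 ≈ 837.43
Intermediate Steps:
O(L, M) = -18/7 (O(L, M) = -⅐*18 = -18/7)
J = 8 (J = 3 + 5 = 8)
E(I) = I³/4 (E(I) = (I*I²)/4 = I³/4)
m(A) = (15 + A)*(128 + A) (m(A) = (A + (¼)*8³)*(A + 15) = (A + (¼)*512)*(15 + A) = (A + 128)*(15 + A) = (128 + A)*(15 + A) = (15 + A)*(128 + A))
m(-8) + O(5, 19) = (1920 + (-8)² + 143*(-8)) - 18/7 = (1920 + 64 - 1144) - 18/7 = 840 - 18/7 = 5862/7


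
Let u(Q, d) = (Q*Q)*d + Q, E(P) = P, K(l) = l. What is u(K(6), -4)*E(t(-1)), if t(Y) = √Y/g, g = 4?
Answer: -69*I/2 ≈ -34.5*I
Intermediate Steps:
t(Y) = √Y/4
u(Q, d) = Q + d*Q² (u(Q, d) = Q²*d + Q = d*Q² + Q = Q + d*Q²)
u(K(6), -4)*E(t(-1)) = (6*(1 + 6*(-4)))*(√(-1)/4) = (6*(1 - 24))*(I/4) = (6*(-23))*(I/4) = -69*I/2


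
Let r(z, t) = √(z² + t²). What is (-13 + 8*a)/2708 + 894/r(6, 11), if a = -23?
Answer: -197/2708 + 894*√157/157 ≈ 71.276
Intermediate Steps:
r(z, t) = √(t² + z²)
(-13 + 8*a)/2708 + 894/r(6, 11) = (-13 + 8*(-23))/2708 + 894/(√(11² + 6²)) = (-13 - 184)*(1/2708) + 894/(√(121 + 36)) = -197*1/2708 + 894/(√157) = -197/2708 + 894*(√157/157) = -197/2708 + 894*√157/157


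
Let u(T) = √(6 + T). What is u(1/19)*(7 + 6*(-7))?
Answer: -35*√2185/19 ≈ -86.107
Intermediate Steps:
u(1/19)*(7 + 6*(-7)) = √(6 + 1/19)*(7 + 6*(-7)) = √(6 + 1/19)*(7 - 42) = √(115/19)*(-35) = (√2185/19)*(-35) = -35*√2185/19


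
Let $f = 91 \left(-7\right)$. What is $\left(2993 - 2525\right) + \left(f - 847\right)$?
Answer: $-1016$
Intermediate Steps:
$f = -637$
$\left(2993 - 2525\right) + \left(f - 847\right) = \left(2993 - 2525\right) - 1484 = 468 - 1484 = -1016$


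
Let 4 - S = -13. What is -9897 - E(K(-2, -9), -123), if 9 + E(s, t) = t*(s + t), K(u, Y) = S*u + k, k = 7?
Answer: -28338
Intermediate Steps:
S = 17 (S = 4 - 1*(-13) = 4 + 13 = 17)
K(u, Y) = 7 + 17*u (K(u, Y) = 17*u + 7 = 7 + 17*u)
E(s, t) = -9 + t*(s + t)
-9897 - E(K(-2, -9), -123) = -9897 - (-9 + (-123)**2 + (7 + 17*(-2))*(-123)) = -9897 - (-9 + 15129 + (7 - 34)*(-123)) = -9897 - (-9 + 15129 - 27*(-123)) = -9897 - (-9 + 15129 + 3321) = -9897 - 1*18441 = -9897 - 18441 = -28338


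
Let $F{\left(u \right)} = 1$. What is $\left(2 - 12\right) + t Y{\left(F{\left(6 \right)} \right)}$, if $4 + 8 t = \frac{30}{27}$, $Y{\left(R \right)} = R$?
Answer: $- \frac{373}{36} \approx -10.361$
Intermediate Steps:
$t = - \frac{13}{36}$ ($t = - \frac{1}{2} + \frac{30 \cdot \frac{1}{27}}{8} = - \frac{1}{2} + \frac{1}{8} \cdot \frac{10}{9} = - \frac{1}{2} + \frac{5}{36} = - \frac{13}{36} \approx -0.36111$)
$\left(2 - 12\right) + t Y{\left(F{\left(6 \right)} \right)} = \left(2 - 12\right) - \frac{13}{36} = -10 - \frac{13}{36} = - \frac{373}{36}$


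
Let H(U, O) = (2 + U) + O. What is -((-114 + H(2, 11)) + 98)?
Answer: 1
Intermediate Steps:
H(U, O) = 2 + O + U
-((-114 + H(2, 11)) + 98) = -((-114 + (2 + 11 + 2)) + 98) = -((-114 + 15) + 98) = -(-99 + 98) = -1*(-1) = 1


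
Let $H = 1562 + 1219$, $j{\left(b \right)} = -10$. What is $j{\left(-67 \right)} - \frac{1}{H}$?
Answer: $- \frac{27811}{2781} \approx -10.0$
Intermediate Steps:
$H = 2781$
$j{\left(-67 \right)} - \frac{1}{H} = -10 - \frac{1}{2781} = - \frac{27811}{2781}$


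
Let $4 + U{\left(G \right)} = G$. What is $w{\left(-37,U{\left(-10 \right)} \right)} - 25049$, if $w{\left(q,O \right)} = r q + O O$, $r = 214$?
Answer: $-32771$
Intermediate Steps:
$U{\left(G \right)} = -4 + G$
$w{\left(q,O \right)} = O^{2} + 214 q$ ($w{\left(q,O \right)} = 214 q + O O = 214 q + O^{2} = O^{2} + 214 q$)
$w{\left(-37,U{\left(-10 \right)} \right)} - 25049 = \left(\left(-4 - 10\right)^{2} + 214 \left(-37\right)\right) - 25049 = \left(\left(-14\right)^{2} - 7918\right) - 25049 = \left(196 - 7918\right) - 25049 = -7722 - 25049 = -32771$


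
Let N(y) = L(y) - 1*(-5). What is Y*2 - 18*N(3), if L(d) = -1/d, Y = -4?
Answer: -92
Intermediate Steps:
N(y) = 5 - 1/y (N(y) = -1/y - 1*(-5) = -1/y + 5 = 5 - 1/y)
Y*2 - 18*N(3) = -4*2 - 18*(5 - 1/3) = -8 - 18*(5 - 1*⅓) = -8 - 18*(5 - ⅓) = -8 - 18*14/3 = -8 - 84 = -92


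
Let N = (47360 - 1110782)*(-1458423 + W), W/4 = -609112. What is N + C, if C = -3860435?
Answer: 4141887648127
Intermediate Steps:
W = -2436448 (W = 4*(-609112) = -2436448)
N = 4141891508562 (N = (47360 - 1110782)*(-1458423 - 2436448) = -1063422*(-3894871) = 4141891508562)
N + C = 4141891508562 - 3860435 = 4141887648127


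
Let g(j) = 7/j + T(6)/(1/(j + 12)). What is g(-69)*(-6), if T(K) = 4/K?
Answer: 5258/23 ≈ 228.61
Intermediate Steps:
g(j) = 8 + 7/j + 2*j/3 (g(j) = 7/j + (4/6)/(1/(j + 12)) = 7/j + (4*(⅙))/(1/(12 + j)) = 7/j + 2*(12 + j)/3 = 7/j + (8 + 2*j/3) = 8 + 7/j + 2*j/3)
g(-69)*(-6) = (8 + 7/(-69) + (⅔)*(-69))*(-6) = (8 + 7*(-1/69) - 46)*(-6) = (8 - 7/69 - 46)*(-6) = -2629/69*(-6) = 5258/23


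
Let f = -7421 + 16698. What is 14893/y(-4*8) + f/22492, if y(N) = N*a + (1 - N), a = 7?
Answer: -333201449/4295972 ≈ -77.561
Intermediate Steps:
y(N) = 1 + 6*N (y(N) = N*7 + (1 - N) = 7*N + (1 - N) = 1 + 6*N)
f = 9277
14893/y(-4*8) + f/22492 = 14893/(1 + 6*(-4*8)) + 9277/22492 = 14893/(1 + 6*(-32)) + 9277*(1/22492) = 14893/(1 - 192) + 9277/22492 = 14893/(-191) + 9277/22492 = 14893*(-1/191) + 9277/22492 = -14893/191 + 9277/22492 = -333201449/4295972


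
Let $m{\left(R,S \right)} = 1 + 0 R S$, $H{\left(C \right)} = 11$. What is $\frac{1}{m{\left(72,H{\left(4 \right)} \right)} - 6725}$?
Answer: $- \frac{1}{6724} \approx -0.00014872$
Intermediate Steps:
$m{\left(R,S \right)} = 1$ ($m{\left(R,S \right)} = 1 + 0 = 1$)
$\frac{1}{m{\left(72,H{\left(4 \right)} \right)} - 6725} = \frac{1}{1 - 6725} = \frac{1}{-6724} = - \frac{1}{6724}$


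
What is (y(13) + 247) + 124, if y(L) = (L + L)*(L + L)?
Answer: 1047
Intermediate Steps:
y(L) = 4*L² (y(L) = (2*L)*(2*L) = 4*L²)
(y(13) + 247) + 124 = (4*13² + 247) + 124 = (4*169 + 247) + 124 = (676 + 247) + 124 = 923 + 124 = 1047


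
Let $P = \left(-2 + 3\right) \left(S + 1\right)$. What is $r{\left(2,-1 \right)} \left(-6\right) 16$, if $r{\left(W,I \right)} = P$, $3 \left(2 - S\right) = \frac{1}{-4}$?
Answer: $-296$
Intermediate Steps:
$S = \frac{25}{12}$ ($S = 2 - \frac{1}{3 \left(-4\right)} = 2 - - \frac{1}{12} = 2 + \frac{1}{12} = \frac{25}{12} \approx 2.0833$)
$P = \frac{37}{12}$ ($P = \left(-2 + 3\right) \left(\frac{25}{12} + 1\right) = 1 \cdot \frac{37}{12} = \frac{37}{12} \approx 3.0833$)
$r{\left(W,I \right)} = \frac{37}{12}$
$r{\left(2,-1 \right)} \left(-6\right) 16 = \frac{37}{12} \left(-6\right) 16 = \left(- \frac{37}{2}\right) 16 = -296$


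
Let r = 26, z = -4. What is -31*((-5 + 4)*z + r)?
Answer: -930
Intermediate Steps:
-31*((-5 + 4)*z + r) = -31*((-5 + 4)*(-4) + 26) = -31*(-1*(-4) + 26) = -31*(4 + 26) = -31*30 = -930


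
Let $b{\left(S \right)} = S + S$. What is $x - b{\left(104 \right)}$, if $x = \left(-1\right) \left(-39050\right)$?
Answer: $38842$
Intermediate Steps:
$b{\left(S \right)} = 2 S$
$x = 39050$
$x - b{\left(104 \right)} = 39050 - 2 \cdot 104 = 39050 - 208 = 38842$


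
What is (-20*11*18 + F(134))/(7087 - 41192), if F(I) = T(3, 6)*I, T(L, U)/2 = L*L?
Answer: 1548/34105 ≈ 0.045389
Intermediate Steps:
T(L, U) = 2*L² (T(L, U) = 2*(L*L) = 2*L²)
F(I) = 18*I (F(I) = (2*3²)*I = (2*9)*I = 18*I)
(-20*11*18 + F(134))/(7087 - 41192) = (-20*11*18 + 18*134)/(7087 - 41192) = (-220*18 + 2412)/(-34105) = (-3960 + 2412)*(-1/34105) = -1548*(-1/34105) = 1548/34105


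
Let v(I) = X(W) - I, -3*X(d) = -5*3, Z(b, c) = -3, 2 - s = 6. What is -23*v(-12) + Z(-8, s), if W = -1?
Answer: -394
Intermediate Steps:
s = -4 (s = 2 - 1*6 = 2 - 6 = -4)
X(d) = 5 (X(d) = -(-5)*3/3 = -⅓*(-15) = 5)
v(I) = 5 - I
-23*v(-12) + Z(-8, s) = -23*(5 - 1*(-12)) - 3 = -23*(5 + 12) - 3 = -23*17 - 3 = -391 - 3 = -394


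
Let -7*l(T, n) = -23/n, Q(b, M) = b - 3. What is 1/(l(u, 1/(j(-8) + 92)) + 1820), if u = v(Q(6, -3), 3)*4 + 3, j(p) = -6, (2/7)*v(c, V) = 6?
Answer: 7/14718 ≈ 0.00047561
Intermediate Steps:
Q(b, M) = -3 + b
v(c, V) = 21 (v(c, V) = (7/2)*6 = 21)
u = 87 (u = 21*4 + 3 = 84 + 3 = 87)
l(T, n) = 23/(7*n) (l(T, n) = -(-23)/(7*n) = 23/(7*n))
1/(l(u, 1/(j(-8) + 92)) + 1820) = 1/(23/(7*(1/(-6 + 92))) + 1820) = 1/(23/(7*(1/86)) + 1820) = 1/((23/7)*86 + 1820) = 1/(1978/7 + 1820) = 1/(14718/7) = 7/14718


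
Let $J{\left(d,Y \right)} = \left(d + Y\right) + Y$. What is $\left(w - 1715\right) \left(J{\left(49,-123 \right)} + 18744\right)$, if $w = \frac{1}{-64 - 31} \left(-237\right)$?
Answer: $- \frac{3017374336}{95} \approx -3.1762 \cdot 10^{7}$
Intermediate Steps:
$w = \frac{237}{95}$ ($w = \frac{1}{-95} \left(-237\right) = \left(- \frac{1}{95}\right) \left(-237\right) = \frac{237}{95} \approx 2.4947$)
$J{\left(d,Y \right)} = d + 2 Y$ ($J{\left(d,Y \right)} = \left(Y + d\right) + Y = d + 2 Y$)
$\left(w - 1715\right) \left(J{\left(49,-123 \right)} + 18744\right) = \left(\frac{237}{95} - 1715\right) \left(\left(49 + 2 \left(-123\right)\right) + 18744\right) = - \frac{162688 \left(\left(49 - 246\right) + 18744\right)}{95} = - \frac{162688 \left(-197 + 18744\right)}{95} = \left(- \frac{162688}{95}\right) 18547 = - \frac{3017374336}{95}$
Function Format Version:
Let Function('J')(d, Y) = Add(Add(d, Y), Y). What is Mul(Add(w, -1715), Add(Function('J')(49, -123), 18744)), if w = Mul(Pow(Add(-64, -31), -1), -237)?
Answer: Rational(-3017374336, 95) ≈ -3.1762e+7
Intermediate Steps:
w = Rational(237, 95) (w = Mul(Pow(-95, -1), -237) = Mul(Rational(-1, 95), -237) = Rational(237, 95) ≈ 2.4947)
Function('J')(d, Y) = Add(d, Mul(2, Y)) (Function('J')(d, Y) = Add(Add(Y, d), Y) = Add(d, Mul(2, Y)))
Mul(Add(w, -1715), Add(Function('J')(49, -123), 18744)) = Mul(Add(Rational(237, 95), -1715), Add(Add(49, Mul(2, -123)), 18744)) = Mul(Rational(-162688, 95), Add(Add(49, -246), 18744)) = Mul(Rational(-162688, 95), Add(-197, 18744)) = Mul(Rational(-162688, 95), 18547) = Rational(-3017374336, 95)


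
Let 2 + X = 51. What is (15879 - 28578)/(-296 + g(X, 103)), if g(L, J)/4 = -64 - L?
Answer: 747/44 ≈ 16.977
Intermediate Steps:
X = 49 (X = -2 + 51 = 49)
g(L, J) = -256 - 4*L (g(L, J) = 4*(-64 - L) = -256 - 4*L)
(15879 - 28578)/(-296 + g(X, 103)) = (15879 - 28578)/(-296 + (-256 - 4*49)) = -12699/(-296 + (-256 - 196)) = -12699/(-296 - 452) = -12699/(-748) = -12699*(-1/748) = 747/44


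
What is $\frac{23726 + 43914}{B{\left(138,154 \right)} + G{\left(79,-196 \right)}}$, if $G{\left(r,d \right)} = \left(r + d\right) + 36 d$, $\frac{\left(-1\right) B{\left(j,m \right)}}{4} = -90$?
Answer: $- \frac{67640}{6813} \approx -9.9281$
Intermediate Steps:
$B{\left(j,m \right)} = 360$ ($B{\left(j,m \right)} = \left(-4\right) \left(-90\right) = 360$)
$G{\left(r,d \right)} = r + 37 d$ ($G{\left(r,d \right)} = \left(d + r\right) + 36 d = r + 37 d$)
$\frac{23726 + 43914}{B{\left(138,154 \right)} + G{\left(79,-196 \right)}} = \frac{23726 + 43914}{360 + \left(79 + 37 \left(-196\right)\right)} = \frac{67640}{360 + \left(79 - 7252\right)} = \frac{67640}{360 - 7173} = \frac{67640}{-6813} = 67640 \left(- \frac{1}{6813}\right) = - \frac{67640}{6813}$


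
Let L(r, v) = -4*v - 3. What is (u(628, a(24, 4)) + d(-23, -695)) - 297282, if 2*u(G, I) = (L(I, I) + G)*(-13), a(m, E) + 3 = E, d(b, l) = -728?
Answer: -604093/2 ≈ -3.0205e+5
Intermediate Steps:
a(m, E) = -3 + E
L(r, v) = -3 - 4*v
u(G, I) = 39/2 + 26*I - 13*G/2 (u(G, I) = (((-3 - 4*I) + G)*(-13))/2 = ((-3 + G - 4*I)*(-13))/2 = (39 - 13*G + 52*I)/2 = 39/2 + 26*I - 13*G/2)
(u(628, a(24, 4)) + d(-23, -695)) - 297282 = ((39/2 + 26*(-3 + 4) - 13/2*628) - 728) - 297282 = ((39/2 + 26*1 - 4082) - 728) - 297282 = ((39/2 + 26 - 4082) - 728) - 297282 = (-8073/2 - 728) - 297282 = -9529/2 - 297282 = -604093/2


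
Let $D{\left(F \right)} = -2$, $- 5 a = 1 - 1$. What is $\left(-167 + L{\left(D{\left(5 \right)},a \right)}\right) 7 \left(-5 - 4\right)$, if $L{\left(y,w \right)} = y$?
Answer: $10647$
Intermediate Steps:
$a = 0$ ($a = - \frac{1 - 1}{5} = \left(- \frac{1}{5}\right) 0 = 0$)
$\left(-167 + L{\left(D{\left(5 \right)},a \right)}\right) 7 \left(-5 - 4\right) = \left(-167 - 2\right) 7 \left(-5 - 4\right) = - 169 \cdot 7 \left(-9\right) = \left(-169\right) \left(-63\right) = 10647$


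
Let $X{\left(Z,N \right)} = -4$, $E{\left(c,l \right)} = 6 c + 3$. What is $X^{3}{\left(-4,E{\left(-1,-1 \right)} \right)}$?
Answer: $-64$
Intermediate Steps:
$E{\left(c,l \right)} = 3 + 6 c$
$X^{3}{\left(-4,E{\left(-1,-1 \right)} \right)} = \left(-4\right)^{3} = -64$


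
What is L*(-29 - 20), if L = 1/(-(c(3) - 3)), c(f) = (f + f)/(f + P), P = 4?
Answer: -343/15 ≈ -22.867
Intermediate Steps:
c(f) = 2*f/(4 + f) (c(f) = (f + f)/(f + 4) = (2*f)/(4 + f) = 2*f/(4 + f))
L = 7/15 (L = 1/(-(2*3/(4 + 3) - 3)) = 1/(-(2*3/7 - 3)) = 1/(-(2*3*(⅐) - 3)) = 1/(-(6/7 - 3)) = 1/(-1*(-15/7)) = 1/(15/7) = 7/15 ≈ 0.46667)
L*(-29 - 20) = 7*(-29 - 20)/15 = (7/15)*(-49) = -343/15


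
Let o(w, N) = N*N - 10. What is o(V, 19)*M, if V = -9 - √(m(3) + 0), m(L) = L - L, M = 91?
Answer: 31941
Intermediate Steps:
m(L) = 0
V = -9 (V = -9 - √(0 + 0) = -9 - √0 = -9 - 1*0 = -9 + 0 = -9)
o(w, N) = -10 + N² (o(w, N) = N² - 10 = -10 + N²)
o(V, 19)*M = (-10 + 19²)*91 = (-10 + 361)*91 = 351*91 = 31941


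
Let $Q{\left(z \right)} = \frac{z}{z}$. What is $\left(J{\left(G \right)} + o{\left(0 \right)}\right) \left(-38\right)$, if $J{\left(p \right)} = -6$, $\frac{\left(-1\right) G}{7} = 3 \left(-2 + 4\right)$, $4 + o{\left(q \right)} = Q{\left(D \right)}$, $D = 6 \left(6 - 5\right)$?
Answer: $342$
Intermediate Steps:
$D = 6$ ($D = 6 \cdot 1 = 6$)
$Q{\left(z \right)} = 1$
$o{\left(q \right)} = -3$ ($o{\left(q \right)} = -4 + 1 = -3$)
$G = -42$ ($G = - 7 \cdot 3 \left(-2 + 4\right) = - 7 \cdot 3 \cdot 2 = \left(-7\right) 6 = -42$)
$\left(J{\left(G \right)} + o{\left(0 \right)}\right) \left(-38\right) = \left(-6 - 3\right) \left(-38\right) = \left(-9\right) \left(-38\right) = 342$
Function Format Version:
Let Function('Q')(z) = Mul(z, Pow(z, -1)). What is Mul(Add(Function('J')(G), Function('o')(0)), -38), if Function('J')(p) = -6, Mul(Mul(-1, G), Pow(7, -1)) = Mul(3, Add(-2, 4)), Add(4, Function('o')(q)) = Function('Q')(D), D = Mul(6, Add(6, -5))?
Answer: 342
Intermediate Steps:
D = 6 (D = Mul(6, 1) = 6)
Function('Q')(z) = 1
Function('o')(q) = -3 (Function('o')(q) = Add(-4, 1) = -3)
G = -42 (G = Mul(-7, Mul(3, Add(-2, 4))) = Mul(-7, Mul(3, 2)) = Mul(-7, 6) = -42)
Mul(Add(Function('J')(G), Function('o')(0)), -38) = Mul(Add(-6, -3), -38) = Mul(-9, -38) = 342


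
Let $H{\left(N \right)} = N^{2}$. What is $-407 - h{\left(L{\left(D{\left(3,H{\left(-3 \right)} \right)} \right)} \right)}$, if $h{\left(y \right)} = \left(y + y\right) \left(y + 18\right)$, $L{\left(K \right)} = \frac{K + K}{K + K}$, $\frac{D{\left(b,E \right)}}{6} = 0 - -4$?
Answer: $-445$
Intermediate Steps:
$D{\left(b,E \right)} = 24$ ($D{\left(b,E \right)} = 6 \left(0 - -4\right) = 6 \left(0 + 4\right) = 6 \cdot 4 = 24$)
$L{\left(K \right)} = 1$ ($L{\left(K \right)} = \frac{2 K}{2 K} = 2 K \frac{1}{2 K} = 1$)
$h{\left(y \right)} = 2 y \left(18 + y\right)$
$-407 - h{\left(L{\left(D{\left(3,H{\left(-3 \right)} \right)} \right)} \right)} = -407 - 2 \cdot 1 \left(18 + 1\right) = -407 - 2 \cdot 1 \cdot 19 = -407 - 38 = -445$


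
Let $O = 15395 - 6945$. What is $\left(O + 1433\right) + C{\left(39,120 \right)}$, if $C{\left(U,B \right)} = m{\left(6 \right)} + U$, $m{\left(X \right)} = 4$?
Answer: $9926$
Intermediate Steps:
$O = 8450$
$C{\left(U,B \right)} = 4 + U$
$\left(O + 1433\right) + C{\left(39,120 \right)} = \left(8450 + 1433\right) + \left(4 + 39\right) = 9883 + 43 = 9926$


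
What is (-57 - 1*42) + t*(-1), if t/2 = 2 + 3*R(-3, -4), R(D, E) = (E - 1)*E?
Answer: -223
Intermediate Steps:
R(D, E) = E*(-1 + E) (R(D, E) = (-1 + E)*E = E*(-1 + E))
t = 124 (t = 2*(2 + 3*(-4*(-1 - 4))) = 2*(2 + 3*(-4*(-5))) = 2*(2 + 3*20) = 2*(2 + 60) = 2*62 = 124)
(-57 - 1*42) + t*(-1) = (-57 - 1*42) + 124*(-1) = (-57 - 42) - 124 = -99 - 124 = -223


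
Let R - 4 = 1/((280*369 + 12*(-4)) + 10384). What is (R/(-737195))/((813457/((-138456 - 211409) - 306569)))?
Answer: 29843130725/6815682468211844 ≈ 4.3786e-6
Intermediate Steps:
R = 454625/113656 (R = 4 + 1/((280*369 + 12*(-4)) + 10384) = 4 + 1/((103320 - 48) + 10384) = 4 + 1/(103272 + 10384) = 4 + 1/113656 = 454625/113656 ≈ 4.0000)
(R/(-737195))/((813457/((-138456 - 211409) - 306569))) = ((454625/113656)/(-737195))/((813457/((-138456 - 211409) - 306569))) = ((454625/113656)*(-1/737195))/((813457/(-349865 - 306569))) = -90925/(16757326984*(813457/(-656434))) = -90925/(16757326984*(813457*(-1/656434))) = -90925/(16757326984*(-813457/656434)) = -90925/16757326984*(-656434/813457) = 29843130725/6815682468211844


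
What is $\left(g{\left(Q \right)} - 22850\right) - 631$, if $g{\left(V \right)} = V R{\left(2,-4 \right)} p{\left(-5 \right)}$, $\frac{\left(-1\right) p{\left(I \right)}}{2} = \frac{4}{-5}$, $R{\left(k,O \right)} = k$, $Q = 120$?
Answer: $-23097$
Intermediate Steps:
$p{\left(I \right)} = \frac{8}{5}$ ($p{\left(I \right)} = - 2 \frac{4}{-5} = - 2 \cdot 4 \left(- \frac{1}{5}\right) = \left(-2\right) \left(- \frac{4}{5}\right) = \frac{8}{5}$)
$g{\left(V \right)} = \frac{16 V}{5}$ ($g{\left(V \right)} = V 2 \cdot \frac{8}{5} = 2 V \frac{8}{5} = \frac{16 V}{5}$)
$\left(g{\left(Q \right)} - 22850\right) - 631 = \left(\frac{16}{5} \cdot 120 - 22850\right) - 631 = \left(384 - 22850\right) - 631 = -22466 - 631 = -23097$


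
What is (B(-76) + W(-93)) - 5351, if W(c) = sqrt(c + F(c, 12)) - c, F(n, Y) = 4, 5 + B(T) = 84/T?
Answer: -100018/19 + I*sqrt(89) ≈ -5264.1 + 9.434*I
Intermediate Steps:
B(T) = -5 + 84/T
W(c) = sqrt(4 + c) - c (W(c) = sqrt(c + 4) - c = sqrt(4 + c) - c)
(B(-76) + W(-93)) - 5351 = ((-5 + 84/(-76)) + (sqrt(4 - 93) - 1*(-93))) - 5351 = ((-5 + 84*(-1/76)) + (sqrt(-89) + 93)) - 5351 = ((-5 - 21/19) + (I*sqrt(89) + 93)) - 5351 = (-116/19 + (93 + I*sqrt(89))) - 5351 = (1651/19 + I*sqrt(89)) - 5351 = -100018/19 + I*sqrt(89)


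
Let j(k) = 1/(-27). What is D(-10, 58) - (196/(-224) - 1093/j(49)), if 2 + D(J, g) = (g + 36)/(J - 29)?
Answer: -9208535/312 ≈ -29515.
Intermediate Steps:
D(J, g) = -2 + (36 + g)/(-29 + J) (D(J, g) = -2 + (g + 36)/(J - 29) = -2 + (36 + g)/(-29 + J))
j(k) = -1/27
D(-10, 58) - (196/(-224) - 1093/j(49)) = (94 + 58 - 2*(-10))/(-29 - 10) - (196/(-224) - 1093/(-1/27)) = (94 + 58 + 20)/(-39) - (196*(-1/224) - 1093*(-27)) = -1/39*172 - (-7/8 + 29511) = -172/39 - 1*236081/8 = -172/39 - 236081/8 = -9208535/312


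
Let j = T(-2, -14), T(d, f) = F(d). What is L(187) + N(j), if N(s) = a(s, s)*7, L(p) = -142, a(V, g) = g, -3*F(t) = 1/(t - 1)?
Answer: -1271/9 ≈ -141.22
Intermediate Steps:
F(t) = -1/(3*(-1 + t)) (F(t) = -1/(3*(t - 1)) = -1/(3*(-1 + t)))
T(d, f) = -1/(-3 + 3*d)
j = ⅑ (j = -1/(-3 + 3*(-2)) = -1/(-3 - 6) = -1/(-9) = -1*(-⅑) = ⅑ ≈ 0.11111)
N(s) = 7*s (N(s) = s*7 = 7*s)
L(187) + N(j) = -142 + 7*(⅑) = -142 + 7/9 = -1271/9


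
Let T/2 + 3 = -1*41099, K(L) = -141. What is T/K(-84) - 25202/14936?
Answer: 612122731/1052988 ≈ 581.32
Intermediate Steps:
T = -82204 (T = -6 + 2*(-1*41099) = -6 + 2*(-41099) = -6 - 82198 = -82204)
T/K(-84) - 25202/14936 = -82204/(-141) - 25202/14936 = -82204*(-1/141) - 25202*1/14936 = 82204/141 - 12601/7468 = 612122731/1052988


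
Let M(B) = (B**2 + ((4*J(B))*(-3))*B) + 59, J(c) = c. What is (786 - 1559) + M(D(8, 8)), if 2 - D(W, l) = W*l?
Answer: -42998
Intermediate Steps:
D(W, l) = 2 - W*l
M(B) = 59 - 11*B**2 (M(B) = (B**2 + ((4*B)*(-3))*B) + 59 = (B**2 + (-12*B)*B) + 59 = (B**2 - 12*B**2) + 59 = -11*B**2 + 59 = 59 - 11*B**2)
(786 - 1559) + M(D(8, 8)) = (786 - 1559) + (59 - 11*(2 - 1*8*8)**2) = -773 + (59 - 11*(2 - 64)**2) = -773 + (59 - 11*(-62)**2) = -773 + (59 - 11*3844) = -773 + (59 - 42284) = -773 - 42225 = -42998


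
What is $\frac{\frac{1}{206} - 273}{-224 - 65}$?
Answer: $\frac{56237}{59534} \approx 0.94462$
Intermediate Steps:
$\frac{\frac{1}{206} - 273}{-224 - 65} = \frac{\frac{1}{206} - 273}{-289} = \left(- \frac{56237}{206}\right) \left(- \frac{1}{289}\right) = \frac{56237}{59534}$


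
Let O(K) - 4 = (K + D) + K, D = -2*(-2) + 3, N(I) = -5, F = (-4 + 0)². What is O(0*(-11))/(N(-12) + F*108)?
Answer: 11/1723 ≈ 0.0063842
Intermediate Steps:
F = 16 (F = (-4)² = 16)
D = 7 (D = 4 + 3 = 7)
O(K) = 11 + 2*K (O(K) = 4 + ((K + 7) + K) = 4 + ((7 + K) + K) = 4 + (7 + 2*K) = 11 + 2*K)
O(0*(-11))/(N(-12) + F*108) = (11 + 2*(0*(-11)))/(-5 + 16*108) = (11 + 2*0)/(-5 + 1728) = (11 + 0)/1723 = 11*(1/1723) = 11/1723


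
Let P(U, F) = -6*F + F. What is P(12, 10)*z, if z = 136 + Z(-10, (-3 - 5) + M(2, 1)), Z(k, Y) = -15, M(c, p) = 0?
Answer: -6050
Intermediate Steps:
P(U, F) = -5*F
z = 121 (z = 136 - 15 = 121)
P(12, 10)*z = -5*10*121 = -50*121 = -6050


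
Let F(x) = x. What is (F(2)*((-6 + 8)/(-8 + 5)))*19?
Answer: -76/3 ≈ -25.333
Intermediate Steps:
(F(2)*((-6 + 8)/(-8 + 5)))*19 = (2*((-6 + 8)/(-8 + 5)))*19 = (2*(2/(-3)))*19 = (2*(2*(-1/3)))*19 = (2*(-2/3))*19 = -4/3*19 = -76/3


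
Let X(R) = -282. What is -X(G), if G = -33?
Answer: 282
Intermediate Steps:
-X(G) = -1*(-282) = 282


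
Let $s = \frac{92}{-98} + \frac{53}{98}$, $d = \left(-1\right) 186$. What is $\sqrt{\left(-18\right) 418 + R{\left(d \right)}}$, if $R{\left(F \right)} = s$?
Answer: $\frac{i \sqrt{1474782}}{14} \approx 86.743 i$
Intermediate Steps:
$d = -186$
$s = - \frac{39}{98}$ ($s = 92 \left(- \frac{1}{98}\right) + 53 \cdot \frac{1}{98} = - \frac{46}{49} + \frac{53}{98} = - \frac{39}{98} \approx -0.39796$)
$R{\left(F \right)} = - \frac{39}{98}$
$\sqrt{\left(-18\right) 418 + R{\left(d \right)}} = \sqrt{\left(-18\right) 418 - \frac{39}{98}} = \sqrt{-7524 - \frac{39}{98}} = \sqrt{- \frac{737391}{98}} = \frac{i \sqrt{1474782}}{14}$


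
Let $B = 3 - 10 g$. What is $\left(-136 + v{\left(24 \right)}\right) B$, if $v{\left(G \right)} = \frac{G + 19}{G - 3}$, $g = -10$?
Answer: $- \frac{289739}{21} \approx -13797.0$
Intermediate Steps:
$v{\left(G \right)} = \frac{19 + G}{-3 + G}$
$B = 103$ ($B = 3 - -100 = 3 + 100 = 103$)
$\left(-136 + v{\left(24 \right)}\right) B = \left(-136 + \frac{19 + 24}{-3 + 24}\right) 103 = \left(-136 + \frac{1}{21} \cdot 43\right) 103 = \left(-136 + \frac{43}{21}\right) 103 = \left(- \frac{2813}{21}\right) 103 = - \frac{289739}{21}$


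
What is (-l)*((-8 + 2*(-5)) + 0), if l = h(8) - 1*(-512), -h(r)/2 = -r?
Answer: 9504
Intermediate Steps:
h(r) = 2*r (h(r) = -(-2)*r = 2*r)
l = 528 (l = 2*8 - 1*(-512) = 16 + 512 = 528)
(-l)*((-8 + 2*(-5)) + 0) = (-1*528)*((-8 + 2*(-5)) + 0) = -528*((-8 - 10) + 0) = -528*(-18 + 0) = -528*(-18) = 9504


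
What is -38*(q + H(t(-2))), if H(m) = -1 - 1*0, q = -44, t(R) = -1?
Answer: 1710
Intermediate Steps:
H(m) = -1 (H(m) = -1 + 0 = -1)
-38*(q + H(t(-2))) = -38*(-44 - 1) = -38*(-45) = 1710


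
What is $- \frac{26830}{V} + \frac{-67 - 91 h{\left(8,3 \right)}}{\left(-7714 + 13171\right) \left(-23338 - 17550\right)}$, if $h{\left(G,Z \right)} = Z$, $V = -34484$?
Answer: $\frac{11004553985}{14143879851} \approx 0.77804$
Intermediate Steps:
$- \frac{26830}{V} + \frac{-67 - 91 h{\left(8,3 \right)}}{\left(-7714 + 13171\right) \left(-23338 - 17550\right)} = - \frac{26830}{-34484} + \frac{-67 - 273}{\left(-7714 + 13171\right) \left(-23338 - 17550\right)} = \left(-26830\right) \left(- \frac{1}{34484}\right) + \frac{-67 - 273}{5457 \left(-40888\right)} = \frac{13415}{17242} - \frac{340}{-223125816} = \frac{13415}{17242} - - \frac{5}{3281262} = \frac{13415}{17242} + \frac{5}{3281262} = \frac{11004553985}{14143879851}$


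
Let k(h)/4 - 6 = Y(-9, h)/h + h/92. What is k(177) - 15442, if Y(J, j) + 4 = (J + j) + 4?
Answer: -20906631/1357 ≈ -15407.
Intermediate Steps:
Y(J, j) = J + j (Y(J, j) = -4 + ((J + j) + 4) = -4 + (4 + J + j) = J + j)
k(h) = 24 + h/23 + 4*(-9 + h)/h (k(h) = 24 + 4*((-9 + h)/h + h/92) = 24 + 4*(h/92 + (-9 + h)/h) = 24 + (h/23 + 4*(-9 + h)/h) = 24 + h/23 + 4*(-9 + h)/h)
k(177) - 15442 = (28 - 36/177 + (1/23)*177) - 15442 = (28 - 36*1/177 + 177/23) - 15442 = (28 - 12/59 + 177/23) - 15442 = 48163/1357 - 15442 = -20906631/1357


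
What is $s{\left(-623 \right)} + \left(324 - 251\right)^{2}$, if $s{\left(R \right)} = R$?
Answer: $4706$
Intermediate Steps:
$s{\left(-623 \right)} + \left(324 - 251\right)^{2} = -623 + \left(324 - 251\right)^{2} = -623 + 73^{2} = -623 + 5329 = 4706$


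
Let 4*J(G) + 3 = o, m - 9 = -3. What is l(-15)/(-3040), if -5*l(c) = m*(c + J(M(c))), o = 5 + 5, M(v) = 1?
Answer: -159/30400 ≈ -0.0052303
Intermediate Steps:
m = 6 (m = 9 - 3 = 6)
o = 10
J(G) = 7/4 (J(G) = -¾ + (¼)*10 = -¾ + 5/2 = 7/4)
l(c) = -21/10 - 6*c/5 (l(c) = -6*(c + 7/4)/5 = -6*(7/4 + c)/5 = -(21/2 + 6*c)/5 = -21/10 - 6*c/5)
l(-15)/(-3040) = (-21/10 - 6/5*(-15))/(-3040) = (-21/10 + 18)*(-1/3040) = (159/10)*(-1/3040) = -159/30400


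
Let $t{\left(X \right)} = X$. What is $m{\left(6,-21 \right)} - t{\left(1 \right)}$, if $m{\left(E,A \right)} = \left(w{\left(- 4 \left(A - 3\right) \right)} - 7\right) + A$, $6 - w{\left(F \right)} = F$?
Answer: $-119$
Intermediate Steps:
$w{\left(F \right)} = 6 - F$
$m{\left(E,A \right)} = -13 + 5 A$ ($m{\left(E,A \right)} = \left(\left(6 - - 4 \left(A - 3\right)\right) - 7\right) + A = \left(\left(6 - - 4 \left(-3 + A\right)\right) - 7\right) + A = \left(\left(6 - \left(12 - 4 A\right)\right) - 7\right) + A = \left(\left(6 + \left(-12 + 4 A\right)\right) - 7\right) + A = \left(\left(-6 + 4 A\right) - 7\right) + A = \left(-13 + 4 A\right) + A = -13 + 5 A$)
$m{\left(6,-21 \right)} - t{\left(1 \right)} = \left(-13 + 5 \left(-21\right)\right) - 1 = \left(-13 - 105\right) - 1 = -118 - 1 = -119$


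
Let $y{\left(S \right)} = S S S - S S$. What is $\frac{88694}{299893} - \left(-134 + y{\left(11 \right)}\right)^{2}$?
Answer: $- \frac{347208829274}{299893} \approx -1.1578 \cdot 10^{6}$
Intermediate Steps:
$y{\left(S \right)} = S^{3} - S^{2}$ ($y{\left(S \right)} = S^{2} S - S^{2} = S^{3} - S^{2}$)
$\frac{88694}{299893} - \left(-134 + y{\left(11 \right)}\right)^{2} = \frac{88694}{299893} - \left(-134 + 11^{2} \left(-1 + 11\right)\right)^{2} = 88694 \cdot \frac{1}{299893} - \left(-134 + 121 \cdot 10\right)^{2} = \frac{88694}{299893} - \left(-134 + 1210\right)^{2} = \frac{88694}{299893} - 1076^{2} = \frac{88694}{299893} - 1157776 = - \frac{347208829274}{299893}$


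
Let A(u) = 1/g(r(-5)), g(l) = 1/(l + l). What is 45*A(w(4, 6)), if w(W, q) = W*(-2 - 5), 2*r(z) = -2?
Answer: -90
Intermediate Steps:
r(z) = -1 (r(z) = (½)*(-2) = -1)
w(W, q) = -7*W (w(W, q) = W*(-7) = -7*W)
g(l) = 1/(2*l)
A(u) = -2 (A(u) = 1/((½)/(-1)) = 1/((½)*(-1)) = 1/(-½) = -2)
45*A(w(4, 6)) = 45*(-2) = -90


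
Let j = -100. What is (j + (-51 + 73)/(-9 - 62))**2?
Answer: 50722884/5041 ≈ 10062.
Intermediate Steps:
(j + (-51 + 73)/(-9 - 62))**2 = (-100 + (-51 + 73)/(-9 - 62))**2 = (-100 + 22/(-71))**2 = (-100 + 22*(-1/71))**2 = (-100 - 22/71)**2 = (-7122/71)**2 = 50722884/5041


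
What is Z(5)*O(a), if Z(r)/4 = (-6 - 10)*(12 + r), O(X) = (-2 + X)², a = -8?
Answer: -108800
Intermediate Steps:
Z(r) = -768 - 64*r (Z(r) = 4*((-6 - 10)*(12 + r)) = 4*(-16*(12 + r)) = 4*(-192 - 16*r) = -768 - 64*r)
Z(5)*O(a) = (-768 - 64*5)*(-2 - 8)² = (-768 - 320)*(-10)² = -1088*100 = -108800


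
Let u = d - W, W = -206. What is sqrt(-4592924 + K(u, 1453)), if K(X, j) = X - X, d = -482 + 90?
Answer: 2*I*sqrt(1148231) ≈ 2143.1*I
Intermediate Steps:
d = -392
u = -186 (u = -392 - 1*(-206) = -392 + 206 = -186)
K(X, j) = 0
sqrt(-4592924 + K(u, 1453)) = sqrt(-4592924 + 0) = sqrt(-4592924) = 2*I*sqrt(1148231)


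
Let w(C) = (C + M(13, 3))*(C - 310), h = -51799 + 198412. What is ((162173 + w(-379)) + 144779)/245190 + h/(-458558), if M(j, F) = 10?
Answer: 55347874556/28108459005 ≈ 1.9691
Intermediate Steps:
h = 146613
w(C) = (-310 + C)*(10 + C) (w(C) = (C + 10)*(C - 310) = (10 + C)*(-310 + C) = (-310 + C)*(10 + C))
((162173 + w(-379)) + 144779)/245190 + h/(-458558) = ((162173 + (-3100 + (-379)² - 300*(-379))) + 144779)/245190 + 146613/(-458558) = ((162173 + (-3100 + 143641 + 113700)) + 144779)*(1/245190) + 146613*(-1/458558) = ((162173 + 254241) + 144779)*(1/245190) - 146613/458558 = (416414 + 144779)*(1/245190) - 146613/458558 = 561193*(1/245190) - 146613/458558 = 561193/245190 - 146613/458558 = 55347874556/28108459005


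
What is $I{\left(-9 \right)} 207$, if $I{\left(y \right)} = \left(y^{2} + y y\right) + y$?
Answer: $31671$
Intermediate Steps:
$I{\left(y \right)} = y + 2 y^{2}$ ($I{\left(y \right)} = \left(y^{2} + y^{2}\right) + y = 2 y^{2} + y = y + 2 y^{2}$)
$I{\left(-9 \right)} 207 = - 9 \left(1 + 2 \left(-9\right)\right) 207 = - 9 \left(1 - 18\right) 207 = \left(-9\right) \left(-17\right) 207 = 153 \cdot 207 = 31671$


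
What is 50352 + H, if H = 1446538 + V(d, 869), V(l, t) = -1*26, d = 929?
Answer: 1496864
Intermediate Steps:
V(l, t) = -26
H = 1446512 (H = 1446538 - 26 = 1446512)
50352 + H = 50352 + 1446512 = 1496864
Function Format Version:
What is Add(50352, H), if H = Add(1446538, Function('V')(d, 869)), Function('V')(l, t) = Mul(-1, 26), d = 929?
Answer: 1496864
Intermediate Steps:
Function('V')(l, t) = -26
H = 1446512 (H = Add(1446538, -26) = 1446512)
Add(50352, H) = Add(50352, 1446512) = 1496864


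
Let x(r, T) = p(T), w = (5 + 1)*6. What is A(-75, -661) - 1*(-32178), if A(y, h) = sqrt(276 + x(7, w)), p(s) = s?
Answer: 32178 + 2*sqrt(78) ≈ 32196.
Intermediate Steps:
w = 36 (w = 6*6 = 36)
x(r, T) = T
A(y, h) = 2*sqrt(78) (A(y, h) = sqrt(276 + 36) = sqrt(312) = 2*sqrt(78))
A(-75, -661) - 1*(-32178) = 2*sqrt(78) - 1*(-32178) = 2*sqrt(78) + 32178 = 32178 + 2*sqrt(78)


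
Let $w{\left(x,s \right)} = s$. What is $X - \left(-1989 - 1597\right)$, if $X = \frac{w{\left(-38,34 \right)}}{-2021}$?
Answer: $\frac{7247272}{2021} \approx 3586.0$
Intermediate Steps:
$X = - \frac{34}{2021}$ ($X = \frac{34}{-2021} = 34 \left(- \frac{1}{2021}\right) = - \frac{34}{2021} \approx -0.016823$)
$X - \left(-1989 - 1597\right) = - \frac{34}{2021} - \left(-1989 - 1597\right) = - \frac{34}{2021} - -3586 = - \frac{34}{2021} + 3586 = \frac{7247272}{2021}$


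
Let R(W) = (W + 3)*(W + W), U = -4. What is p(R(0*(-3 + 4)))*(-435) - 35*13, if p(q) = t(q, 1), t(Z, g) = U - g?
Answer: 1720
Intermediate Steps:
t(Z, g) = -4 - g
R(W) = 2*W*(3 + W) (R(W) = (3 + W)*(2*W) = 2*W*(3 + W))
p(q) = -5 (p(q) = -4 - 1*1 = -4 - 1 = -5)
p(R(0*(-3 + 4)))*(-435) - 35*13 = -5*(-435) - 35*13 = 2175 - 455 = 1720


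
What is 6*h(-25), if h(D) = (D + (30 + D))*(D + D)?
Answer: 6000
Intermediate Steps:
h(D) = 2*D*(30 + 2*D) (h(D) = (30 + 2*D)*(2*D) = 2*D*(30 + 2*D))
6*h(-25) = 6*(4*(-25)*(15 - 25)) = 6*(4*(-25)*(-10)) = 6*1000 = 6000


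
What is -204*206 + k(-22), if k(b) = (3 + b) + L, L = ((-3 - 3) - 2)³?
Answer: -42555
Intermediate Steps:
L = -512 (L = (-6 - 2)³ = (-8)³ = -512)
k(b) = -509 + b (k(b) = (3 + b) - 512 = -509 + b)
-204*206 + k(-22) = -204*206 + (-509 - 22) = -42024 - 531 = -42555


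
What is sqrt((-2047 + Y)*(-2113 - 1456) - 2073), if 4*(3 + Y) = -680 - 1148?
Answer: sqrt(8945410) ≈ 2990.9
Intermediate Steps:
Y = -460 (Y = -3 + (-680 - 1148)/4 = -3 + (1/4)*(-1828) = -3 - 457 = -460)
sqrt((-2047 + Y)*(-2113 - 1456) - 2073) = sqrt((-2047 - 460)*(-2113 - 1456) - 2073) = sqrt(-2507*(-3569) - 2073) = sqrt(8947483 - 2073) = sqrt(8945410)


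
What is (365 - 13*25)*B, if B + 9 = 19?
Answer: 400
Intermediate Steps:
B = 10 (B = -9 + 19 = 10)
(365 - 13*25)*B = (365 - 13*25)*10 = (365 - 325)*10 = 40*10 = 400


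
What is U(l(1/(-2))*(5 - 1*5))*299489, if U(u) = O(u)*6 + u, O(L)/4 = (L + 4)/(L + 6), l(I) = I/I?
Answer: 4791824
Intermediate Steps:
l(I) = 1
O(L) = 4*(4 + L)/(6 + L) (O(L) = 4*((L + 4)/(L + 6)) = 4*((4 + L)/(6 + L)) = 4*(4 + L)/(6 + L))
U(u) = u + 24*(4 + u)/(6 + u) (U(u) = (4*(4 + u)/(6 + u))*6 + u = 24*(4 + u)/(6 + u) + u = u + 24*(4 + u)/(6 + u))
U(l(1/(-2))*(5 - 1*5))*299489 = ((96 + (1*(5 - 1*5))**2 + 30*(1*(5 - 1*5)))/(6 + 1*(5 - 1*5)))*299489 = ((96 + (1*(5 - 5))**2 + 30*(1*(5 - 5)))/(6 + 1*(5 - 5)))*299489 = ((96 + (1*0)**2 + 30*(1*0))/(6 + 1*0))*299489 = ((96 + 0**2 + 30*0)/(6 + 0))*299489 = ((96 + 0 + 0)/6)*299489 = ((1/6)*96)*299489 = 16*299489 = 4791824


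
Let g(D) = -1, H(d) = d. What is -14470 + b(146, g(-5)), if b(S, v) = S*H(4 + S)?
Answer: 7430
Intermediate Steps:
b(S, v) = S*(4 + S)
-14470 + b(146, g(-5)) = -14470 + 146*(4 + 146) = -14470 + 146*150 = -14470 + 21900 = 7430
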